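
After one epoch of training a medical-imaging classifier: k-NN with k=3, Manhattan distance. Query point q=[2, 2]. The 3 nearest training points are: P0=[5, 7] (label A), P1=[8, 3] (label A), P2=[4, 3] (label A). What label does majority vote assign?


d(q,P0) = 8  (label A)
d(q,P1) = 7  (label A)
d(q,P2) = 3  (label A)
Votes: A=3, B=0
Majority → A

A


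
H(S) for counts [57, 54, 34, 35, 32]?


Probabilities: [57/212, 54/212, 34/212, 35/212, 32/212] ≈ [0.2689, 0.2547, 0.1604, 0.1651, 0.1509]
H = -((57/212)·log₂(57/212) + (54/212)·log₂(54/212) + (34/212)·log₂(34/212) + (35/212)·log₂(35/212) + (32/212)·log₂(32/212))
  = 2.2763 bits

2.2763 bits


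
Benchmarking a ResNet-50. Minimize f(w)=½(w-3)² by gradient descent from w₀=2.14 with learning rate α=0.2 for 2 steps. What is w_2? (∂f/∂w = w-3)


step 1: grad = 2.14-3 = -0.86; w = 2.14 - 0.2·(-0.86) = 2.312
step 2: grad = 2.312-3 = -0.688; w = 2.312 - 0.2·(-0.688) = 2.4496

2.4496


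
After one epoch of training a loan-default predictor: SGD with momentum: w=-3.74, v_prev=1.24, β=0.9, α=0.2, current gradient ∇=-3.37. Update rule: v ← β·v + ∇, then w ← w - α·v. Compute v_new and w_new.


v_new = 0.9·1.24 - 3.37 = 1.116 - 3.37 = -2.254
w_new = -3.74 - 0.2·-2.254 = -3.74 + 0.4508 = -3.2892

v_new=-2.254, w_new=-3.2892


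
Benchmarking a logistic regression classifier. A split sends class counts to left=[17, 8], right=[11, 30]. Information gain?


Parent = [28, 38], H_parent = 0.9834
H_left = 0.9044 (n=25), H_right = 0.839 (n=41)
H_children = (25/66)·0.9044 + (41/66)·0.839 = 0.8638
IG = 0.9834 - 0.8638 = 0.1196

0.1196


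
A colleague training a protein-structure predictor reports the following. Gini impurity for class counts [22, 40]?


Probabilities: [22/62, 40/62] ≈ [0.3548, 0.6452]
Σpᵢ² = (484 + 1600)/62² = 2084/3844
Gini = 1 - Σpᵢ² = 1 - 2084/3844 = 0.4579

0.4579


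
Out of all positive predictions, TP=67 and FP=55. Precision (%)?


Precision = TP/(TP+FP)
= 67/(67+55)
= 67/122 = 54.92%

54.92%


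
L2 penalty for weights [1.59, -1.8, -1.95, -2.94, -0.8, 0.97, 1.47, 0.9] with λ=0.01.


‖w‖₂² = (1.59)² + (-1.8)² + (-1.95)² + (-2.94)² + (-0.8)² + (0.97)² + (1.47)² + (0.9)²
     = 2.5281 + 3.24 + 3.8025 + 8.6436 + 0.64 + 0.9409 + 2.1609 + 0.81
     = 22.766
λ·‖w‖₂² = 0.01·22.766 = 0.22766

0.22766


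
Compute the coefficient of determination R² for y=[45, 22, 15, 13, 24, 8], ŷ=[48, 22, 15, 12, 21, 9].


ȳ = 21.1667
SS_res = Σ(y-ŷ)² = 20
SS_tot = Σ(y-ȳ)² = 854.83
R² = 1 - SS_res/SS_tot = 1 - 0.0234 = 0.9766

0.9766


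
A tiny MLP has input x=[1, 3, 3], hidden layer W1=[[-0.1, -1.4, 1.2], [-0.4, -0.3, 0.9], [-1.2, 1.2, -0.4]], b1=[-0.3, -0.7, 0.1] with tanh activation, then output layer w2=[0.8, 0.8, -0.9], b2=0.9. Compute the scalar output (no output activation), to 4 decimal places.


z1[0] = (-0.1)·(1) + (-1.4)·(3) + (1.2)·(3) - 0.3 = -1.0
z1[1] = (-0.4)·(1) + (-0.3)·(3) + (0.9)·(3) - 0.7 = 0.7
z1[2] = (-1.2)·(1) + (1.2)·(3) + (-0.4)·(3) + 0.1 = 1.3
h = tanh(z1) = [-0.7616, 0.6044, 0.8617]
output = (0.8)·(-0.7616) + (0.8)·(0.6044) + (-0.9)·(0.8617) + 0.9 = -0.0013

-0.0013


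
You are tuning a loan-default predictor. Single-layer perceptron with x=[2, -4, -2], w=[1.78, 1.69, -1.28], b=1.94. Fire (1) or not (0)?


z = (2)·(1.78) + (-4)·(1.69) + (-2)·(-1.28) + 1.94
  = 1.3
step(z) = 1 (z≥0)

1


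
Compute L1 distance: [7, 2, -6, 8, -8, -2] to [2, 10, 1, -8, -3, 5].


d = |7-2| + |2-10| + |-6-1| + |8+ 8| + |-8+ 3| + |-2-5|
  = 5 + 8 + 7 + 16 + 5 + 7
  = 48

48


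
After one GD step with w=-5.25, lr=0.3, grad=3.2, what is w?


w_new = w - α·∇
= -5.25 - 0.3·3.2
= -5.25 - 0.96
= -6.21

-6.21


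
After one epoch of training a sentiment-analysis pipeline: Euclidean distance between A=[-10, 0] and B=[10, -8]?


d = √((-10-10)² + (0+ 8)²)
  = √(400 + 64)
  = √464 = 21.5407

21.5407


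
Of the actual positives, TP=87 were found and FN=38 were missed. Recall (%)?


Recall = TP/(TP+FN)
= 87/(87+38)
= 87/125 = 69.6%

69.6%


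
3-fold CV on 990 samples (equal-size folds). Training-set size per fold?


Fold size = 990/3 = 330
Training per fold = 990 - 330 = 660

660


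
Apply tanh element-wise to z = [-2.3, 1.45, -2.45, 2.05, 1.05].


tanh(-2.3) = -0.9801
tanh(1.45) = 0.8957
tanh(-2.45) = -0.9852
tanh(2.05) = 0.9674
tanh(1.05) = 0.7818
result = [-0.9801, 0.8957, -0.9852, 0.9674, 0.7818]

[-0.9801, 0.8957, -0.9852, 0.9674, 0.7818]


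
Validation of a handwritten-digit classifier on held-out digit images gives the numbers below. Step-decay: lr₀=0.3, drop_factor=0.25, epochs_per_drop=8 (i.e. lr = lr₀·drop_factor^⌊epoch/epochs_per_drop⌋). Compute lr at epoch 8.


n_drops = ⌊8/8⌋ = 1
lr = 0.3·0.25^1 = 0.3·0.25 = 0.075

0.075


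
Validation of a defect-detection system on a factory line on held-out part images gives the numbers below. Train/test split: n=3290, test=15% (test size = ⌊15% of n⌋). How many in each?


Test = ⌊3290·15/100⌋ = 493
Train = 3290 - 493 = 2797

Train: 2797, Test: 493


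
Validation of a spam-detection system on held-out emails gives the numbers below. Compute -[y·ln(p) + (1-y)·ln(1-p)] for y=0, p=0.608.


BCE = -[y·ln(p) + (1-y)·ln(1-p)]
= -0 - 1·ln(1-0.608)
= -ln(0.392) = 0.9365

0.9365


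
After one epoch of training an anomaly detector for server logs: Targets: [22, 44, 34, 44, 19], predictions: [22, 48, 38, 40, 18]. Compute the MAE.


Absolute errors: |22-22|=0, |44-48|=4, |34-38|=4, |44-40|=4, |19-18|=1
Sum = 13
MAE = 13/5 = 13/5

13/5


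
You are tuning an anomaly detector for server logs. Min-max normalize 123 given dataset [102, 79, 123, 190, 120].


min=79, max=190
(123-79)/(190-79) = 44/111 = 0.3964

0.3964


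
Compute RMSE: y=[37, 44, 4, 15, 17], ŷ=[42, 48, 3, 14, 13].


MSE = 59/5 = 11.8
RMSE = √(59/5) = 3.4351

3.4351


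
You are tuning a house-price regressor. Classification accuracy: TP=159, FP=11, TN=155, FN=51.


Accuracy = (TP+TN)/(TP+TN+FP+FN)
= (159+155)/(376)
= 314/376 = 83.51%

83.51%


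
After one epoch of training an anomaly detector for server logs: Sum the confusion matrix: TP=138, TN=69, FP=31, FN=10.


Total = TP + TN + FP + FN
= 138 + 69 + 31 + 10
= 248
(Predicted positive: 169, predicted negative: 79)

248


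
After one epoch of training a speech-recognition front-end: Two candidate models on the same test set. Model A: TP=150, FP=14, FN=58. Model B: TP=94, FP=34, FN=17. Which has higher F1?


Model A: P=150/164=0.9146, R=150/208=0.7212, F1=2PR/(P+R)=2TP/(2TP+FP+FN)=300/372=0.8065
Model B: P=94/128=0.7344, R=94/111=0.8468, F1=2PR/(P+R)=2TP/(2TP+FP+FN)=188/239=0.7866
0.8065 > 0.7866 → Model A

Model A


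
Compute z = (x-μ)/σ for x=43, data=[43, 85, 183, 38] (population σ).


μ = 87.25, σ = 58.2167
z = (43 - 87.25)/58.2167 = -0.7601

-0.7601


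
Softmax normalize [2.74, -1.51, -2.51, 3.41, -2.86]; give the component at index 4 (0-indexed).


Exponentials: e^2.74=15.487, e^-1.51=0.2209, e^-2.51=0.0813, e^3.41=30.2652, e^-2.86=0.0573
Sum = 46.1117
Softmax = [0.3359, 0.0048, 0.0018, 0.6563, 0.0012]
p[4] = 0.0573/46.1117 = 0.0012

0.0012


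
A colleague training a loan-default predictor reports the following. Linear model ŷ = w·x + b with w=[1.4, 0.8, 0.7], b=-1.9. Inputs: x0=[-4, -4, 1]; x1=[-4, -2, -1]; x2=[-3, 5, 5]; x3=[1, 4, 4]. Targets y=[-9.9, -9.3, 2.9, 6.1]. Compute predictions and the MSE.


ŷ0 = (1.4)·(-4) + (0.8)·(-4) + (0.7)·(1) - 1.9 = -10.0
ŷ1 = (1.4)·(-4) + (0.8)·(-2) + (0.7)·(-1) - 1.9 = -9.8
ŷ2 = (1.4)·(-3) + (0.8)·(5) + (0.7)·(5) - 1.9 = 1.4
ŷ3 = (1.4)·(1) + (0.8)·(4) + (0.7)·(4) - 1.9 = 5.5
errors² = [0.01, 0.25, 2.25, 0.36]
MSE = 2.8700/4 = 0.7175

0.7175


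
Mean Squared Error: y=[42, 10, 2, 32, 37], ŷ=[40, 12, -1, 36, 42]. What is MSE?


Squared errors: (42-40)²=4, (10-12)²=4, (2+ 1)²=9, (32-36)²=16, (37-42)²=25
Sum = 58
MSE = 58/5 = 58/5

58/5


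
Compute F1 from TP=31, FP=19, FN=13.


Precision = 31/50 = 0.62
Recall = 31/44 = 0.7045
F1 = 2·P·R/(P+R) = 2·TP/(2·TP+FP+FN) = 62/(62+19+13) = 62/94 = 0.6596

0.6596


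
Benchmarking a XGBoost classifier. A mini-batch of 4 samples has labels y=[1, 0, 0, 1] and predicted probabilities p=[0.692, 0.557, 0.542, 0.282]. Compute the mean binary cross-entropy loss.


L[0] = -ln(0.692) = 0.3682
L[1] = -ln(1-0.557) = -ln(0.443) = 0.8142
L[2] = -ln(1-0.542) = -ln(0.458) = 0.7809
L[3] = -ln(0.282) = 1.2658
mean = (0.3682 + 0.8142 + 0.7809 + 1.2658)/4 = 0.8073

0.8073


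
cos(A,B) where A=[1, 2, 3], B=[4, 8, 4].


A·B = 1·4 + 2·8 + 3·4 = 32
‖A‖ = √14 = 3.7417, ‖B‖ = √96 = 9.798
cos = 32/(√14·√96) = 32/√1344 = 0.8729

0.8729


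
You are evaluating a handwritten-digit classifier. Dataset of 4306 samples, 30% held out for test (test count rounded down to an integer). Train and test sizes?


Test = ⌊4306·30/100⌋ = 1291
Train = 4306 - 1291 = 3015

Train: 3015, Test: 1291


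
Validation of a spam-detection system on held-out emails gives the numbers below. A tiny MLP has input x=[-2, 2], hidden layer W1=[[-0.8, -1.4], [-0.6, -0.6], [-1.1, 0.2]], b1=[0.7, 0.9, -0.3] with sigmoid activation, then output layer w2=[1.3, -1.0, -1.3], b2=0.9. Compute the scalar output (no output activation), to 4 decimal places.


z1[0] = (-0.8)·(-2) + (-1.4)·(2) + 0.7 = -0.5
z1[1] = (-0.6)·(-2) + (-0.6)·(2) + 0.9 = 0.9
z1[2] = (-1.1)·(-2) + (0.2)·(2) - 0.3 = 2.3
h = sigmoid(z1) = [0.3775, 0.7109, 0.9089]
output = (1.3)·(0.3775) + (-1.0)·(0.7109) + (-1.3)·(0.9089) + 0.9 = -0.5017

-0.5017


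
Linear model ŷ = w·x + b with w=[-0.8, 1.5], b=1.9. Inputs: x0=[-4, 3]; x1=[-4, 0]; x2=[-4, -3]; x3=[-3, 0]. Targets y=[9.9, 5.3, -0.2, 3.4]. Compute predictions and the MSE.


ŷ0 = (-0.8)·(-4) + (1.5)·(3) + 1.9 = 9.6
ŷ1 = (-0.8)·(-4) + (1.5)·(0) + 1.9 = 5.1
ŷ2 = (-0.8)·(-4) + (1.5)·(-3) + 1.9 = 0.6
ŷ3 = (-0.8)·(-3) + (1.5)·(0) + 1.9 = 4.3
errors² = [0.09, 0.04, 0.64, 0.81]
MSE = 1.5800/4 = 0.395

0.395


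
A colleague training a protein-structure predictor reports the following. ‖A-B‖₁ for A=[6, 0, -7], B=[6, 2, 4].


d = |6-6| + |0-2| + |-7-4|
  = 0 + 2 + 11
  = 13

13


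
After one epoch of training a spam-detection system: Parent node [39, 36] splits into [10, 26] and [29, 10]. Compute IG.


Parent = [39, 36], H_parent = 0.9988
H_left = 0.8524 (n=36), H_right = 0.8213 (n=39)
H_children = (36/75)·0.8524 + (39/75)·0.8213 = 0.8362
IG = 0.9988 - 0.8362 = 0.1626

0.1626


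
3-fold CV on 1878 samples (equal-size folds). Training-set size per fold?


Fold size = 1878/3 = 626
Training per fold = 1878 - 626 = 1252

1252


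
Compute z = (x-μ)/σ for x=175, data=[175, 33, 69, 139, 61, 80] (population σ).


μ = 92.8333, σ = 48.6635
z = (175 - 92.8333)/48.6635 = 1.6885

1.6885


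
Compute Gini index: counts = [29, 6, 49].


Probabilities: [29/84, 6/84, 49/84] ≈ [0.3452, 0.0714, 0.5833]
Σpᵢ² = (841 + 36 + 2401)/84² = 3278/7056
Gini = 1 - Σpᵢ² = 1 - 3278/7056 = 0.5354

0.5354


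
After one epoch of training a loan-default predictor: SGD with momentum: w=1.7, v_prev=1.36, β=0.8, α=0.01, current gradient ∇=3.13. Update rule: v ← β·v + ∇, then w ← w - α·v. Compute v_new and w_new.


v_new = 0.8·1.36 + 3.13 = 1.088 + 3.13 = 4.218
w_new = 1.7 - 0.01·4.218 = 1.7 - 0.04218 = 1.65782

v_new=4.218, w_new=1.65782


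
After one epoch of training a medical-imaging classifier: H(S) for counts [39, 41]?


Probabilities: [39/80, 41/80] ≈ [0.4875, 0.5125]
H = -((39/80)·log₂(39/80) + (41/80)·log₂(41/80))
  = 0.9995 bits

0.9995 bits


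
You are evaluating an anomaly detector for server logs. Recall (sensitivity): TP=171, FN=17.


Recall = TP/(TP+FN)
= 171/(171+17)
= 171/188 = 90.96%

90.96%


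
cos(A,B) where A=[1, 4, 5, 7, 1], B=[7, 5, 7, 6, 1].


A·B = 1·7 + 4·5 + 5·7 + 7·6 + 1·1 = 105
‖A‖ = √92 = 9.5917, ‖B‖ = √160 = 12.6491
cos = 105/(√92·√160) = 105/√14720 = 0.8654

0.8654


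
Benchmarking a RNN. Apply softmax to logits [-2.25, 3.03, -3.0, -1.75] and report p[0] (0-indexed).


Exponentials: e^-2.25=0.1054, e^3.03=20.6972, e^-3.0=0.0498, e^-1.75=0.1738
Sum = 21.0262
Softmax = [0.005, 0.9844, 0.0024, 0.0083]
p[0] = 0.1054/21.0262 = 0.005

0.005


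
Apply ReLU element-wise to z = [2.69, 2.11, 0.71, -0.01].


ReLU(2.69) = max(0, 2.69) = 2.69
ReLU(2.11) = max(0, 2.11) = 2.11
ReLU(0.71) = max(0, 0.71) = 0.71
ReLU(-0.01) = max(0, -0.01) = 0.0
result = [2.69, 2.11, 0.71, 0.0]

[2.69, 2.11, 0.71, 0.0]


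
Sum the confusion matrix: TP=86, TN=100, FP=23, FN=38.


Total = TP + TN + FP + FN
= 86 + 100 + 23 + 38
= 247
(Predicted positive: 109, predicted negative: 138)

247


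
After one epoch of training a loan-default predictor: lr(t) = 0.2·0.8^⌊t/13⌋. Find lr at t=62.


n_drops = ⌊62/13⌋ = 4
lr = 0.2·0.8^4 = 0.2·0.4096 = 0.08192

0.08192


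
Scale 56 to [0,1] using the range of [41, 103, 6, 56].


min=6, max=103
(56-6)/(103-6) = 50/97 = 0.5155

0.5155


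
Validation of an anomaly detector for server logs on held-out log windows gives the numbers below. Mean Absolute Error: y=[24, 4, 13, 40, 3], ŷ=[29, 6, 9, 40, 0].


Absolute errors: |24-29|=5, |4-6|=2, |13-9|=4, |40-40|=0, |3-0|=3
Sum = 14
MAE = 14/5 = 14/5

14/5


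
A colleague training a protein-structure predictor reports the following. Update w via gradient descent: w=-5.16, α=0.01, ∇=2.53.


w_new = w - α·∇
= -5.16 - 0.01·2.53
= -5.16 - 0.0253
= -5.1853

-5.1853


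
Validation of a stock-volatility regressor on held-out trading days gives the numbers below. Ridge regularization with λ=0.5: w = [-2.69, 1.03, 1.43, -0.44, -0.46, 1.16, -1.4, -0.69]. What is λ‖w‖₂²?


‖w‖₂² = (-2.69)² + (1.03)² + (1.43)² + (-0.44)² + (-0.46)² + (1.16)² + (-1.4)² + (-0.69)²
     = 7.2361 + 1.0609 + 2.0449 + 0.1936 + 0.2116 + 1.3456 + 1.96 + 0.4761
     = 14.5288
λ·‖w‖₂² = 0.5·14.5288 = 7.2644

7.2644


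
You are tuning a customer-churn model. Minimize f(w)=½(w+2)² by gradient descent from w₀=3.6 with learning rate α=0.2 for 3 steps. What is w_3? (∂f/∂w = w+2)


step 1: grad = 3.6+2 = 5.6; w = 3.6 - 0.2·(5.6) = 2.48
step 2: grad = 2.48+2 = 4.48; w = 2.48 - 0.2·(4.48) = 1.584
step 3: grad = 1.584+2 = 3.584; w = 1.584 - 0.2·(3.584) = 0.8672

0.8672


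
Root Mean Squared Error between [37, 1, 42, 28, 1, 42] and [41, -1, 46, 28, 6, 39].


MSE = 70/6 = 11.6667
RMSE = √(70/6) = 3.4157

3.4157


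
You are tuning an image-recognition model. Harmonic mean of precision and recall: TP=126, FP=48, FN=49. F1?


Precision = 126/174 = 0.7241
Recall = 126/175 = 0.72
F1 = 2·P·R/(P+R) = 2·TP/(2·TP+FP+FN) = 252/(252+48+49) = 252/349 = 0.7221

0.7221


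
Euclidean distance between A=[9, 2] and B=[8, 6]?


d = √((9-8)² + (2-6)²)
  = √(1 + 16)
  = √17 = 4.1231

4.1231


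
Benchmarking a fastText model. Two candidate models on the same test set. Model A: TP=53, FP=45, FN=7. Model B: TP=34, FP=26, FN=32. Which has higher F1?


Model A: P=53/98=0.5408, R=53/60=0.8833, F1=2PR/(P+R)=2TP/(2TP+FP+FN)=106/158=0.6709
Model B: P=34/60=0.5667, R=34/66=0.5152, F1=2PR/(P+R)=2TP/(2TP+FP+FN)=68/126=0.5397
0.6709 > 0.5397 → Model A

Model A


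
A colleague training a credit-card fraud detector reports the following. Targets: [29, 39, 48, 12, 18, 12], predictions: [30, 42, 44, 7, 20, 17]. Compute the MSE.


Squared errors: (29-30)²=1, (39-42)²=9, (48-44)²=16, (12-7)²=25, (18-20)²=4, (12-17)²=25
Sum = 80
MSE = 80/6 = 40/3

40/3


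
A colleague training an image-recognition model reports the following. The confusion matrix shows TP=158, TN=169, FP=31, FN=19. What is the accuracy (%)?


Accuracy = (TP+TN)/(TP+TN+FP+FN)
= (158+169)/(377)
= 327/377 = 86.74%

86.74%


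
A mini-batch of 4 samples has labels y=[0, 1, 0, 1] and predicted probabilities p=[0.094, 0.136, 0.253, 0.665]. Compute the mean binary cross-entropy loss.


L[0] = -ln(1-0.094) = -ln(0.906) = 0.0987
L[1] = -ln(0.136) = 1.9951
L[2] = -ln(1-0.253) = -ln(0.747) = 0.2917
L[3] = -ln(0.665) = 0.408
mean = (0.0987 + 1.9951 + 0.2917 + 0.408)/4 = 0.6984

0.6984


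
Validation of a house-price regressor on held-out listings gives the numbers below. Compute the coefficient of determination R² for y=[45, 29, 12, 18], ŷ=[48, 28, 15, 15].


ȳ = 26
SS_res = Σ(y-ŷ)² = 28
SS_tot = Σ(y-ȳ)² = 630
R² = 1 - SS_res/SS_tot = 1 - 0.0444 = 0.9556

0.9556


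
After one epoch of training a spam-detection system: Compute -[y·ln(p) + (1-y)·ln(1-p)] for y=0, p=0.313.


BCE = -[y·ln(p) + (1-y)·ln(1-p)]
= -0 - 1·ln(1-0.313)
= -ln(0.687) = 0.3754

0.3754


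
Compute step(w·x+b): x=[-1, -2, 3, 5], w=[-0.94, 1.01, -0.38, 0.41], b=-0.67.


z = (-1)·(-0.94) + (-2)·(1.01) + (3)·(-0.38) + (5)·(0.41) - 0.67
  = -0.84
step(z) = 0 (z<0)

0


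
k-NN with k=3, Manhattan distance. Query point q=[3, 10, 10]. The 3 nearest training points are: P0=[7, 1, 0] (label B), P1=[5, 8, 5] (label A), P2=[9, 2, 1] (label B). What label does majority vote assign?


d(q,P0) = 23  (label B)
d(q,P1) = 9  (label A)
d(q,P2) = 23  (label B)
Votes: A=1, B=2
Majority → B

B


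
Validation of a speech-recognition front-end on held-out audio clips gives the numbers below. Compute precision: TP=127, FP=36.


Precision = TP/(TP+FP)
= 127/(127+36)
= 127/163 = 77.91%

77.91%


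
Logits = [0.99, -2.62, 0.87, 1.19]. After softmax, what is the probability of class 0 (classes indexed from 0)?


Exponentials: e^0.99=2.6912, e^-2.62=0.0728, e^0.87=2.3869, e^1.19=3.2871
Sum = 8.438
Softmax = [0.3189, 0.0086, 0.2829, 0.3896]
p[0] = 2.6912/8.438 = 0.3189

0.3189


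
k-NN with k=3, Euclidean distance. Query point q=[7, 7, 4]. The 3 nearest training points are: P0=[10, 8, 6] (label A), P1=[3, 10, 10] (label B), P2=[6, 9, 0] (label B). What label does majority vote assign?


d(q,P0) = 3.7417  (label A)
d(q,P1) = 7.8102  (label B)
d(q,P2) = 4.5826  (label B)
Votes: A=1, B=2
Majority → B

B


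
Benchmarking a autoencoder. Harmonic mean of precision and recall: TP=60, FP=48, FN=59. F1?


Precision = 60/108 = 0.5556
Recall = 60/119 = 0.5042
F1 = 2·P·R/(P+R) = 2·TP/(2·TP+FP+FN) = 120/(120+48+59) = 120/227 = 0.5286

0.5286


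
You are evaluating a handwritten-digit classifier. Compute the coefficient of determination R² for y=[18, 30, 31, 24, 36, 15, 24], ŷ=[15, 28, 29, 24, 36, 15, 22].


ȳ = 25.4286
SS_res = Σ(y-ŷ)² = 21
SS_tot = Σ(y-ȳ)² = 331.71
R² = 1 - SS_res/SS_tot = 1 - 0.0633 = 0.9367

0.9367


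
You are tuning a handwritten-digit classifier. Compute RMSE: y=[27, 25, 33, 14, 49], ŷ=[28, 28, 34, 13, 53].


MSE = 28/5 = 5.6
RMSE = √(28/5) = 2.3664

2.3664


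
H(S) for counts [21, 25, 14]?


Probabilities: [21/60, 25/60, 14/60] ≈ [0.35, 0.4167, 0.2333]
H = -((21/60)·log₂(21/60) + (25/60)·log₂(25/60) + (14/60)·log₂(14/60))
  = 1.5463 bits

1.5463 bits


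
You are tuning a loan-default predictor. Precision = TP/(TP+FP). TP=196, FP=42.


Precision = TP/(TP+FP)
= 196/(196+42)
= 196/238 = 82.35%

82.35%


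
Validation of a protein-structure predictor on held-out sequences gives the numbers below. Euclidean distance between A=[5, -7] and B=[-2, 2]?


d = √((5+ 2)² + (-7-2)²)
  = √(49 + 81)
  = √130 = 11.4018

11.4018


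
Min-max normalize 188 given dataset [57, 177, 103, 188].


min=57, max=188
(188-57)/(188-57) = 131/131 = 1.0

1.0


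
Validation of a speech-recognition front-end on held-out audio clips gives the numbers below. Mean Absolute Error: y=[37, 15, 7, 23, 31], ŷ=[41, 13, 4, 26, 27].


Absolute errors: |37-41|=4, |15-13|=2, |7-4|=3, |23-26|=3, |31-27|=4
Sum = 16
MAE = 16/5 = 16/5

16/5


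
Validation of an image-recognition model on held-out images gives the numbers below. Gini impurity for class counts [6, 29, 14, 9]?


Probabilities: [6/58, 29/58, 14/58, 9/58] ≈ [0.1034, 0.5, 0.2414, 0.1552]
Σpᵢ² = (36 + 841 + 196 + 81)/58² = 1154/3364
Gini = 1 - Σpᵢ² = 1 - 1154/3364 = 0.657

0.657


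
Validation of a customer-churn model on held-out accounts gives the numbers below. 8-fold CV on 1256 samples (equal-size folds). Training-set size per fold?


Fold size = 1256/8 = 157
Training per fold = 1256 - 157 = 1099

1099


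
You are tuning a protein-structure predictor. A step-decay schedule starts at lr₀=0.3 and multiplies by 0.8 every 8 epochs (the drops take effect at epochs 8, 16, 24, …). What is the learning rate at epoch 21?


n_drops = ⌊21/8⌋ = 2
lr = 0.3·0.8^2 = 0.3·0.64 = 0.192

0.192


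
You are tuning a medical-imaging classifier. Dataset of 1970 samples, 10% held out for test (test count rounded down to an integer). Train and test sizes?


Test = ⌊1970·10/100⌋ = 197
Train = 1970 - 197 = 1773

Train: 1773, Test: 197


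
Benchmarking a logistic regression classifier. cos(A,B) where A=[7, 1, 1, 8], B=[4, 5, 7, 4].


A·B = 7·4 + 1·5 + 1·7 + 8·4 = 72
‖A‖ = √115 = 10.7238, ‖B‖ = √106 = 10.2956
cos = 72/(√115·√106) = 72/√12190 = 0.6521

0.6521


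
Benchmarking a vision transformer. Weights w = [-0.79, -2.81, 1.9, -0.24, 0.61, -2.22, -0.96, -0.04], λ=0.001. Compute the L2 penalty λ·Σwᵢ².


‖w‖₂² = (-0.79)² + (-2.81)² + (1.9)² + (-0.24)² + (0.61)² + (-2.22)² + (-0.96)² + (-0.04)²
     = 0.6241 + 7.8961 + 3.61 + 0.0576 + 0.3721 + 4.9284 + 0.9216 + 0.0016
     = 18.4115
λ·‖w‖₂² = 0.001·18.4115 = 0.018412

0.018412


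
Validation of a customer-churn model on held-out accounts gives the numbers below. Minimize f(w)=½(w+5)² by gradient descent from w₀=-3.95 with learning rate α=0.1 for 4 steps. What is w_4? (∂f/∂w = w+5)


step 1: grad = -3.95+5 = 1.05; w = -3.95 - 0.1·(1.05) = -4.055
step 2: grad = -4.055+5 = 0.945; w = -4.055 - 0.1·(0.945) = -4.1495
step 3: grad = -4.1495+5 = 0.8505; w = -4.1495 - 0.1·(0.8505) = -4.23455
step 4: grad = -4.23455+5 = 0.76545; w = -4.23455 - 0.1·(0.76545) = -4.311095

-4.311095


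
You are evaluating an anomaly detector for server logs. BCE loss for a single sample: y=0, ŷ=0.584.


BCE = -[y·ln(p) + (1-y)·ln(1-p)]
= -0 - 1·ln(1-0.584)
= -ln(0.416) = 0.8771

0.8771


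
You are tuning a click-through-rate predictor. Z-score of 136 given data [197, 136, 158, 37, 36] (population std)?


μ = 112.8, σ = 65.2913
z = (136 - 112.8)/65.2913 = 0.3553

0.3553


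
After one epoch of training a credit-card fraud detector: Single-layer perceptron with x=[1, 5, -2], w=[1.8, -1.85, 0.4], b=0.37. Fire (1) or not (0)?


z = (1)·(1.8) + (5)·(-1.85) + (-2)·(0.4) + 0.37
  = -7.88
step(z) = 0 (z<0)

0


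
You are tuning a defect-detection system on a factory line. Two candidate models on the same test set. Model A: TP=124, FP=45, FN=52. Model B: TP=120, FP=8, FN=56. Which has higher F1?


Model A: P=124/169=0.7337, R=124/176=0.7045, F1=2PR/(P+R)=2TP/(2TP+FP+FN)=248/345=0.7188
Model B: P=120/128=0.9375, R=120/176=0.6818, F1=2PR/(P+R)=2TP/(2TP+FP+FN)=240/304=0.7895
0.7188 < 0.7895 → Model B

Model B


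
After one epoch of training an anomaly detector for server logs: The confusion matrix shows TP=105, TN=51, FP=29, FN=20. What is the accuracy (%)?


Accuracy = (TP+TN)/(TP+TN+FP+FN)
= (105+51)/(205)
= 156/205 = 76.1%

76.1%


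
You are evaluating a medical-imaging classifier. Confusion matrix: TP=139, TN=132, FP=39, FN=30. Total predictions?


Total = TP + TN + FP + FN
= 139 + 132 + 39 + 30
= 340
(Predicted positive: 178, predicted negative: 162)

340


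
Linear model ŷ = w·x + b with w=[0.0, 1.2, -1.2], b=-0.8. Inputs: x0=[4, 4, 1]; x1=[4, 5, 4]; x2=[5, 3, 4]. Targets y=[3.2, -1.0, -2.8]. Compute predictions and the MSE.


ŷ0 = (0.0)·(4) + (1.2)·(4) + (-1.2)·(1) - 0.8 = 2.8
ŷ1 = (0.0)·(4) + (1.2)·(5) + (-1.2)·(4) - 0.8 = 0.4
ŷ2 = (0.0)·(5) + (1.2)·(3) + (-1.2)·(4) - 0.8 = -2.0
errors² = [0.16, 1.96, 0.64]
MSE = 2.7600/3 = 0.92

0.92


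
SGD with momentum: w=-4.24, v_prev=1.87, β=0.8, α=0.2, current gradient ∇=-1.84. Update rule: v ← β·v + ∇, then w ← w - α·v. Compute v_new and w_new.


v_new = 0.8·1.87 - 1.84 = 1.496 - 1.84 = -0.344
w_new = -4.24 - 0.2·-0.344 = -4.24 + 0.0688 = -4.1712

v_new=-0.344, w_new=-4.1712


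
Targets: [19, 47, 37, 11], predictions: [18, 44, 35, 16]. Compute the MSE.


Squared errors: (19-18)²=1, (47-44)²=9, (37-35)²=4, (11-16)²=25
Sum = 39
MSE = 39/4 = 39/4

39/4


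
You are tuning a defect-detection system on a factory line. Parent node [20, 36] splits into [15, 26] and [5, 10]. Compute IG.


Parent = [20, 36], H_parent = 0.9403
H_left = 0.9474 (n=41), H_right = 0.9183 (n=15)
H_children = (41/56)·0.9474 + (15/56)·0.9183 = 0.9396
IG = 0.9403 - 0.9396 = 0.0007

0.0007


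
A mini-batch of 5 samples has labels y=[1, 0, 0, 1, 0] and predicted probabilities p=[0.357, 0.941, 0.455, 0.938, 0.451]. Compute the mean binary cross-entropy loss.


L[0] = -ln(0.357) = 1.03
L[1] = -ln(1-0.941) = -ln(0.059) = 2.8302
L[2] = -ln(1-0.455) = -ln(0.545) = 0.607
L[3] = -ln(0.938) = 0.064
L[4] = -ln(1-0.451) = -ln(0.549) = 0.5997
mean = (1.03 + 2.8302 + 0.607 + 0.064 + 0.5997)/5 = 1.0262

1.0262


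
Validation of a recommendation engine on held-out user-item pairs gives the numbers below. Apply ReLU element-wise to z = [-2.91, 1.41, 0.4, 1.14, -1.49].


ReLU(-2.91) = max(0, -2.91) = 0.0
ReLU(1.41) = max(0, 1.41) = 1.41
ReLU(0.4) = max(0, 0.4) = 0.4
ReLU(1.14) = max(0, 1.14) = 1.14
ReLU(-1.49) = max(0, -1.49) = 0.0
result = [0.0, 1.41, 0.4, 1.14, 0.0]

[0.0, 1.41, 0.4, 1.14, 0.0]


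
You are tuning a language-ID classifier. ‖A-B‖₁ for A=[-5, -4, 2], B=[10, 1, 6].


d = |-5-10| + |-4-1| + |2-6|
  = 15 + 5 + 4
  = 24

24


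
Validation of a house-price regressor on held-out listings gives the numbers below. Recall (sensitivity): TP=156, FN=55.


Recall = TP/(TP+FN)
= 156/(156+55)
= 156/211 = 73.93%

73.93%


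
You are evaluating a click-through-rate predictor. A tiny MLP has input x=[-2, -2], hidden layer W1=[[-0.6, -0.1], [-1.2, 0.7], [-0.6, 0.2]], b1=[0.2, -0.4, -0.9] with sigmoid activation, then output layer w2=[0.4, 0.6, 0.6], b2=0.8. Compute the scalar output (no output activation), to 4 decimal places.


z1[0] = (-0.6)·(-2) + (-0.1)·(-2) + 0.2 = 1.6
z1[1] = (-1.2)·(-2) + (0.7)·(-2) - 0.4 = 0.6
z1[2] = (-0.6)·(-2) + (0.2)·(-2) - 0.9 = -0.1
h = sigmoid(z1) = [0.832, 0.6457, 0.475]
output = (0.4)·(0.832) + (0.6)·(0.6457) + (0.6)·(0.475) + 0.8 = 1.8052

1.8052


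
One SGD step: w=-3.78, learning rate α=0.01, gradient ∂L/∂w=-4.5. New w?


w_new = w - α·∇
= -3.78 - 0.01·-4.5
= -3.78 + 0.045
= -3.735

-3.735


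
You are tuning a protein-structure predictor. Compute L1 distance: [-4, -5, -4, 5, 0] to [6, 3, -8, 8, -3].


d = |-4-6| + |-5-3| + |-4+ 8| + |5-8| + |0+ 3|
  = 10 + 8 + 4 + 3 + 3
  = 28

28


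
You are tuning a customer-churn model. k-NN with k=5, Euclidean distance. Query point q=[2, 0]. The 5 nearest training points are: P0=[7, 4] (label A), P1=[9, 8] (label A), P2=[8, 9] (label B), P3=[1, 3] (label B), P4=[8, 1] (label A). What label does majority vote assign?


d(q,P0) = 6.4031  (label A)
d(q,P1) = 10.6301  (label A)
d(q,P2) = 10.8167  (label B)
d(q,P3) = 3.1623  (label B)
d(q,P4) = 6.0828  (label A)
Votes: A=3, B=2
Majority → A

A


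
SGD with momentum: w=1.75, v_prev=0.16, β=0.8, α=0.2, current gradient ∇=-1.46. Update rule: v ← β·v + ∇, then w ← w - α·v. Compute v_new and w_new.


v_new = 0.8·0.16 - 1.46 = 0.128 - 1.46 = -1.332
w_new = 1.75 - 0.2·-1.332 = 1.75 + 0.2664 = 2.0164

v_new=-1.332, w_new=2.0164


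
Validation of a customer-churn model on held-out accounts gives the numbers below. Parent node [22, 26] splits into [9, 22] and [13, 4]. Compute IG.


Parent = [22, 26], H_parent = 0.995
H_left = 0.8691 (n=31), H_right = 0.7871 (n=17)
H_children = (31/48)·0.8691 + (17/48)·0.7871 = 0.8401
IG = 0.995 - 0.8401 = 0.1549

0.1549


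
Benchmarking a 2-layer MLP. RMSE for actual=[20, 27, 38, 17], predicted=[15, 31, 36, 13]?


MSE = 61/4 = 15.25
RMSE = √(61/4) = 3.9051

3.9051


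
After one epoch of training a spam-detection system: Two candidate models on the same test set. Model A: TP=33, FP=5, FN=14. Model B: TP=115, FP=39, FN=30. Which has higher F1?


Model A: P=33/38=0.8684, R=33/47=0.7021, F1=2PR/(P+R)=2TP/(2TP+FP+FN)=66/85=0.7765
Model B: P=115/154=0.7468, R=115/145=0.7931, F1=2PR/(P+R)=2TP/(2TP+FP+FN)=230/299=0.7692
0.7765 > 0.7692 → Model A

Model A


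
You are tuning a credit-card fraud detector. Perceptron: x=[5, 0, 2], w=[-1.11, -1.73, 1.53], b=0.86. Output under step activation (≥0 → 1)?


z = (5)·(-1.11) + (0)·(-1.73) + (2)·(1.53) + 0.86
  = -1.63
step(z) = 0 (z<0)

0


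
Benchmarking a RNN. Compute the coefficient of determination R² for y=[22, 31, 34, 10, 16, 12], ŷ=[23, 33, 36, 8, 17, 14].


ȳ = 20.8333
SS_res = Σ(y-ŷ)² = 18
SS_tot = Σ(y-ȳ)² = 496.83
R² = 1 - SS_res/SS_tot = 1 - 0.0362 = 0.9638

0.9638


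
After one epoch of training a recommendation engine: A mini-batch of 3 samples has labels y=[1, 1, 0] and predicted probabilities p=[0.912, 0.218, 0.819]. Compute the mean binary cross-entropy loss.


L[0] = -ln(0.912) = 0.0921
L[1] = -ln(0.218) = 1.5233
L[2] = -ln(1-0.819) = -ln(0.181) = 1.7093
mean = (0.0921 + 1.5233 + 1.7093)/3 = 1.1082

1.1082


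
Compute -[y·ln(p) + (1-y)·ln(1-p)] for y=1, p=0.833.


BCE = -[y·ln(p) + (1-y)·ln(1-p)]
= -1·ln(0.833) - 0
= -ln(0.833) = 0.1827

0.1827


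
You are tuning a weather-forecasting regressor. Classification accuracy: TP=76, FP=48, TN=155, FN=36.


Accuracy = (TP+TN)/(TP+TN+FP+FN)
= (76+155)/(315)
= 231/315 = 73.33%

73.33%


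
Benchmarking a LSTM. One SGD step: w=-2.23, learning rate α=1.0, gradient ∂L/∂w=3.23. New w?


w_new = w - α·∇
= -2.23 - 1.0·3.23
= -2.23 - 3.23
= -5.46

-5.46


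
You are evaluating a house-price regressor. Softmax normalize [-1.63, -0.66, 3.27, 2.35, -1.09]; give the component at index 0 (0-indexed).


Exponentials: e^-1.63=0.1959, e^-0.66=0.5169, e^3.27=26.3113, e^2.35=10.4856, e^-1.09=0.3362
Sum = 37.8459
Softmax = [0.0052, 0.0137, 0.6952, 0.2771, 0.0089]
p[0] = 0.1959/37.8459 = 0.0052

0.0052


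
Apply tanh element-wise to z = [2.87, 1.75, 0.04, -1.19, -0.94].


tanh(2.87) = 0.9936
tanh(1.75) = 0.9414
tanh(0.04) = 0.04
tanh(-1.19) = -0.8306
tanh(-0.94) = -0.7352
result = [0.9936, 0.9414, 0.04, -0.8306, -0.7352]

[0.9936, 0.9414, 0.04, -0.8306, -0.7352]


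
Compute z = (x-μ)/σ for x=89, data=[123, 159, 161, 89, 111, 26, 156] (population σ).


μ = 117.8571, σ = 45.2814
z = (89 - 117.8571)/45.2814 = -0.6373

-0.6373


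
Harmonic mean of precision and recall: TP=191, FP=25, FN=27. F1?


Precision = 191/216 = 0.8843
Recall = 191/218 = 0.8761
F1 = 2·P·R/(P+R) = 2·TP/(2·TP+FP+FN) = 382/(382+25+27) = 382/434 = 0.8802

0.8802


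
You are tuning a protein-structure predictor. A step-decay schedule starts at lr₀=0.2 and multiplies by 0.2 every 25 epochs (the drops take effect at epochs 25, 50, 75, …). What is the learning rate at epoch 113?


n_drops = ⌊113/25⌋ = 4
lr = 0.2·0.2^4 = 0.2·0.0016 = 0.00032

0.00032


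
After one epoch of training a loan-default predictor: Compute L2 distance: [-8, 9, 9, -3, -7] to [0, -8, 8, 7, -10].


d = √((-8-0)² + (9+ 8)² + (9-8)² + (-3-7)² + (-7+ 10)²)
  = √(64 + 289 + 1 + 100 + 9)
  = √463 = 21.5174

21.5174


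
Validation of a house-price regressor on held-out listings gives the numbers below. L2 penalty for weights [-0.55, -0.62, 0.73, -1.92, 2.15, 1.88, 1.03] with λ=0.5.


‖w‖₂² = (-0.55)² + (-0.62)² + (0.73)² + (-1.92)² + (2.15)² + (1.88)² + (1.03)²
     = 0.3025 + 0.3844 + 0.5329 + 3.6864 + 4.6225 + 3.5344 + 1.0609
     = 14.124
λ·‖w‖₂² = 0.5·14.124 = 7.062

7.062


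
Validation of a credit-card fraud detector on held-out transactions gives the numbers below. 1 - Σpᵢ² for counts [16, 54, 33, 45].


Probabilities: [16/148, 54/148, 33/148, 45/148] ≈ [0.1081, 0.3649, 0.223, 0.3041]
Σpᵢ² = (256 + 2916 + 1089 + 2025)/148² = 6286/21904
Gini = 1 - Σpᵢ² = 1 - 6286/21904 = 0.713

0.713


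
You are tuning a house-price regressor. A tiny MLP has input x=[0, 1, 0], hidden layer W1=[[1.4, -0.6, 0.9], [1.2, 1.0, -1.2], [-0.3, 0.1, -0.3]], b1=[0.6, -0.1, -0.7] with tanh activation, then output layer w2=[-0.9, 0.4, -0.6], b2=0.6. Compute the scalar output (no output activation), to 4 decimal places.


z1[0] = (1.4)·(0) + (-0.6)·(1) + (0.9)·(0) + 0.6 = 0.0
z1[1] = (1.2)·(0) + (1.0)·(1) + (-1.2)·(0) - 0.1 = 0.9
z1[2] = (-0.3)·(0) + (0.1)·(1) + (-0.3)·(0) - 0.7 = -0.6
h = tanh(z1) = [0.0, 0.7163, -0.537]
output = (-0.9)·(0.0) + (0.4)·(0.7163) + (-0.6)·(-0.537) + 0.6 = 1.2087

1.2087


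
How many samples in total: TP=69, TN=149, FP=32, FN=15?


Total = TP + TN + FP + FN
= 69 + 149 + 32 + 15
= 265
(Predicted positive: 101, predicted negative: 164)

265


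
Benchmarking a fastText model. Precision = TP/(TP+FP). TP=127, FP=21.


Precision = TP/(TP+FP)
= 127/(127+21)
= 127/148 = 85.81%

85.81%


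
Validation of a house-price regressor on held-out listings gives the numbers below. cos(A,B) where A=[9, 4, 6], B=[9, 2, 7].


A·B = 9·9 + 4·2 + 6·7 = 131
‖A‖ = √133 = 11.5326, ‖B‖ = √134 = 11.5758
cos = 131/(√133·√134) = 131/√17822 = 0.9813

0.9813


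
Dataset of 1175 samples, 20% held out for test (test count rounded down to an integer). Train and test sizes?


Test = ⌊1175·20/100⌋ = 235
Train = 1175 - 235 = 940

Train: 940, Test: 235


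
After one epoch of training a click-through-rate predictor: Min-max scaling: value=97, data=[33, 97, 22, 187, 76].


min=22, max=187
(97-22)/(187-22) = 75/165 = 0.4545

0.4545


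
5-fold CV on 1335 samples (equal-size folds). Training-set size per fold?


Fold size = 1335/5 = 267
Training per fold = 1335 - 267 = 1068

1068


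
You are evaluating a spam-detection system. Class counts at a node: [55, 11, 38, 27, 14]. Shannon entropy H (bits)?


Probabilities: [55/145, 11/145, 38/145, 27/145, 14/145] ≈ [0.3793, 0.0759, 0.2621, 0.1862, 0.0966]
H = -((55/145)·log₂(55/145) + (11/145)·log₂(11/145) + (38/145)·log₂(38/145) + (27/145)·log₂(27/145) + (14/145)·log₂(14/145))
  = 2.0962 bits

2.0962 bits


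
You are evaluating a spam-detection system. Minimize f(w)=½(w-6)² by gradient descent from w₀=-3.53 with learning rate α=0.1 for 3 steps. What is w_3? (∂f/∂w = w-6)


step 1: grad = -3.53-6 = -9.53; w = -3.53 - 0.1·(-9.53) = -2.577
step 2: grad = -2.577-6 = -8.577; w = -2.577 - 0.1·(-8.577) = -1.7193
step 3: grad = -1.7193-6 = -7.7193; w = -1.7193 - 0.1·(-7.7193) = -0.94737

-0.94737


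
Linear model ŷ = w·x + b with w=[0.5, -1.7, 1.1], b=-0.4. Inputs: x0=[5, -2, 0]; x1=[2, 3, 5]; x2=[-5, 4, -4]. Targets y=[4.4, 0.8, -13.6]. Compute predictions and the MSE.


ŷ0 = (0.5)·(5) + (-1.7)·(-2) + (1.1)·(0) - 0.4 = 5.5
ŷ1 = (0.5)·(2) + (-1.7)·(3) + (1.1)·(5) - 0.4 = 1.0
ŷ2 = (0.5)·(-5) + (-1.7)·(4) + (1.1)·(-4) - 0.4 = -14.1
errors² = [1.21, 0.04, 0.25]
MSE = 1.5000/3 = 0.5

0.5


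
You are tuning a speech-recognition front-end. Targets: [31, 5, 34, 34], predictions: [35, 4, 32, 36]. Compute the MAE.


Absolute errors: |31-35|=4, |5-4|=1, |34-32|=2, |34-36|=2
Sum = 9
MAE = 9/4 = 9/4

9/4


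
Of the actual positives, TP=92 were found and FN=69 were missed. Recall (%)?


Recall = TP/(TP+FN)
= 92/(92+69)
= 92/161 = 57.14%

57.14%


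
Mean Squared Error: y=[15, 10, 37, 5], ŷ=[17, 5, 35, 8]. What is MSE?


Squared errors: (15-17)²=4, (10-5)²=25, (37-35)²=4, (5-8)²=9
Sum = 42
MSE = 42/4 = 21/2

21/2


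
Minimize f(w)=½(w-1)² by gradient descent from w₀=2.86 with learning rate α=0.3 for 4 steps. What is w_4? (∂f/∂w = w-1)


step 1: grad = 2.86-1 = 1.86; w = 2.86 - 0.3·(1.86) = 2.302
step 2: grad = 2.302-1 = 1.302; w = 2.302 - 0.3·(1.302) = 1.9114
step 3: grad = 1.9114-1 = 0.9114; w = 1.9114 - 0.3·(0.9114) = 1.63798
step 4: grad = 1.63798-1 = 0.63798; w = 1.63798 - 0.3·(0.63798) = 1.446586

1.446586


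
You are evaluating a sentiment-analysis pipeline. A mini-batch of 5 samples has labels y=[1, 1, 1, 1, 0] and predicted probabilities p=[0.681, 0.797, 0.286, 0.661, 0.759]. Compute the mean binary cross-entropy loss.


L[0] = -ln(0.681) = 0.3842
L[1] = -ln(0.797) = 0.2269
L[2] = -ln(0.286) = 1.2518
L[3] = -ln(0.661) = 0.414
L[4] = -ln(1-0.759) = -ln(0.241) = 1.423
mean = (0.3842 + 0.2269 + 1.2518 + 0.414 + 1.423)/5 = 0.74

0.74


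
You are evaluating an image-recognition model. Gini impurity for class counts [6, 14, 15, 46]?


Probabilities: [6/81, 14/81, 15/81, 46/81] ≈ [0.0741, 0.1728, 0.1852, 0.5679]
Σpᵢ² = (36 + 196 + 225 + 2116)/81² = 2573/6561
Gini = 1 - Σpᵢ² = 1 - 2573/6561 = 0.6078

0.6078


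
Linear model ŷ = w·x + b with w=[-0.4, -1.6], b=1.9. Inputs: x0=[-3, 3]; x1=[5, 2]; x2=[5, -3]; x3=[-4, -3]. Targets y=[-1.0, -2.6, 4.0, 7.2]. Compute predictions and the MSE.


ŷ0 = (-0.4)·(-3) + (-1.6)·(3) + 1.9 = -1.7
ŷ1 = (-0.4)·(5) + (-1.6)·(2) + 1.9 = -3.3
ŷ2 = (-0.4)·(5) + (-1.6)·(-3) + 1.9 = 4.7
ŷ3 = (-0.4)·(-4) + (-1.6)·(-3) + 1.9 = 8.3
errors² = [0.49, 0.49, 0.49, 1.21]
MSE = 2.6800/4 = 0.67

0.67


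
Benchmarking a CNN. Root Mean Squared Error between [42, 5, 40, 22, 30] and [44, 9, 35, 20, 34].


MSE = 65/5 = 13
RMSE = √(65/5) = 3.6056

3.6056


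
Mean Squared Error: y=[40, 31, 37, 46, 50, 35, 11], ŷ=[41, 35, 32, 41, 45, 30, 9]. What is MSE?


Squared errors: (40-41)²=1, (31-35)²=16, (37-32)²=25, (46-41)²=25, (50-45)²=25, (35-30)²=25, (11-9)²=4
Sum = 121
MSE = 121/7 = 121/7

121/7


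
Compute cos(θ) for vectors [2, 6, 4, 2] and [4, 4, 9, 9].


A·B = 2·4 + 6·4 + 4·9 + 2·9 = 86
‖A‖ = √60 = 7.746, ‖B‖ = √194 = 13.9284
cos = 86/(√60·√194) = 86/√11640 = 0.7971

0.7971


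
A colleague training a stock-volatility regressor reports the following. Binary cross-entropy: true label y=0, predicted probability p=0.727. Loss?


BCE = -[y·ln(p) + (1-y)·ln(1-p)]
= -0 - 1·ln(1-0.727)
= -ln(0.273) = 1.2983

1.2983


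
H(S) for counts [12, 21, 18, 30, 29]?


Probabilities: [12/110, 21/110, 18/110, 30/110, 29/110] ≈ [0.1091, 0.1909, 0.1636, 0.2727, 0.2636]
H = -((12/110)·log₂(12/110) + (21/110)·log₂(21/110) + (18/110)·log₂(18/110) + (30/110)·log₂(30/110) + (29/110)·log₂(29/110))
  = 2.2504 bits

2.2504 bits


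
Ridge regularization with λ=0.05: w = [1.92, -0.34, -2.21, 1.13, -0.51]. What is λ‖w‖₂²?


‖w‖₂² = (1.92)² + (-0.34)² + (-2.21)² + (1.13)² + (-0.51)²
     = 3.6864 + 0.1156 + 4.8841 + 1.2769 + 0.2601
     = 10.2231
λ·‖w‖₂² = 0.05·10.2231 = 0.511155

0.511155


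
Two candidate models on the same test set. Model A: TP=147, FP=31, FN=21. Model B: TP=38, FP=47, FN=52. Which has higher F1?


Model A: P=147/178=0.8258, R=147/168=0.875, F1=2PR/(P+R)=2TP/(2TP+FP+FN)=294/346=0.8497
Model B: P=38/85=0.4471, R=38/90=0.4222, F1=2PR/(P+R)=2TP/(2TP+FP+FN)=76/175=0.4343
0.8497 > 0.4343 → Model A

Model A


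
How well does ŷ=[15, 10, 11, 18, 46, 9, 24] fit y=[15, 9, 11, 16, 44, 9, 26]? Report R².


ȳ = 18.5714
SS_res = Σ(y-ŷ)² = 13
SS_tot = Σ(y-ȳ)² = 961.71
R² = 1 - SS_res/SS_tot = 1 - 0.0135 = 0.9865

0.9865


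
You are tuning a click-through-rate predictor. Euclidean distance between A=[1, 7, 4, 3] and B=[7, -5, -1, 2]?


d = √((1-7)² + (7+ 5)² + (4+ 1)² + (3-2)²)
  = √(36 + 144 + 25 + 1)
  = √206 = 14.3527

14.3527
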